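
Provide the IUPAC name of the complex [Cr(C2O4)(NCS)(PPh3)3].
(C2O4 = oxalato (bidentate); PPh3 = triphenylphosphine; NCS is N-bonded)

There is no counter-ion, so the complex is neutral overall.
Ligand charges: 1×oxalato (-2 each), 3×triphenylphosphine (neutral), 1×isothiocyanato (-1 each); total -3. So Cr + (-3) = 0, giving Cr = +3.
Ligands are named alphabetically: isothiocyanato before oxalato before triphenylphosphine.

isothiocyanatooxalatotris(triphenylphosphine)chromium(III)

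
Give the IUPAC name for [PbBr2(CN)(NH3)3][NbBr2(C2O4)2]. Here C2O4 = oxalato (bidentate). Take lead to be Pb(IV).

Both ions are complex: the cation is named first with the plain metal name, the anion second with the -ate form; each ion's ligands are alphabetised independently.
Pb is given as +4; the cation's ligand charges sum to -3, so the complex cation is 1+.
A 1:1 salt means the anion carries the equal and opposite charge, 1−.
Anion: ligand charges sum to -6; for the ion to be 1−, Nb = +5.

triamminedibromocyanolead(IV) dibromodioxalatoniobate(V)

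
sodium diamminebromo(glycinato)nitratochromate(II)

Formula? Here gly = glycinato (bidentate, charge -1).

Ligands: 1 bromo (Br, -1), 2 ammine (NH3, neutral), 1 nitrato (NO3, -1), 1 glycinato (gly, -1). Ligand charge sum = -3.
Charge balance with sodium (+1) requires 1 complex ion per 1 sodium.

Na[CrBr(gly)(NH3)2(NO3)]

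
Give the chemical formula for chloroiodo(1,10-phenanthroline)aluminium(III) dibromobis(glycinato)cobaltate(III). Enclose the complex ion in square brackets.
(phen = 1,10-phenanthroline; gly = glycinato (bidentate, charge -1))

[AlClI(phen)][CoBr2(gly)2]

Cation [Al…]: ligand charges -2, Al(III) ⇒ ion charge 1+.
Anion [Co…]: ligand charges -4, Co(III) ⇒ ion charge 1−.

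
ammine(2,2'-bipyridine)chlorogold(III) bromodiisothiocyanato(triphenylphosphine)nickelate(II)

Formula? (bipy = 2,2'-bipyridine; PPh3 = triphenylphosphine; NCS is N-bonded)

[Au(bipy)Cl(NH3)][NiBr(NCS)2(PPh3)]2

Cation [Au…]: ligand charges -1, Au(III) ⇒ ion charge 2+.
Anion [Ni…]: ligand charges -3, Ni(II) ⇒ ion charge 1−.
One 2+ cation requires 2 of the 1− anion.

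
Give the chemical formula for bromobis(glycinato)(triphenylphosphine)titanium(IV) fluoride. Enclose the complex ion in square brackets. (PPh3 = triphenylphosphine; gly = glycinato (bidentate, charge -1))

Ligands: 1 triphenylphosphine (PPh3, neutral), 1 bromo (Br, -1), 2 glycinato (gly, -1). Ligand charge sum = -3.
With Ti in oxidation state +4, the complex ion is [Ti...]^1+.
Charge balance with fluoride (-1) requires 1 complex ion per 1 fluoride.

[TiBr(gly)2(PPh3)]F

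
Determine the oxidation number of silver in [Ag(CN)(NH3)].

No counter-ion: the bracketed complex is neutral.
Ligand charges: 1×NH3 neutral; 1×CN = -1; sum -1.
Ag + (-1) = 0 ⇒ Ag is +1.

+1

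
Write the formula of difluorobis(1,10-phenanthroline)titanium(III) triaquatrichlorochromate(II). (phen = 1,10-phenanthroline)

[TiF2(phen)2][CrCl3(H2O)3]

Cation [Ti…]: ligand charges -2, Ti(III) ⇒ ion charge 1+.
Anion [Cr…]: ligand charges -3, Cr(II) ⇒ ion charge 1−.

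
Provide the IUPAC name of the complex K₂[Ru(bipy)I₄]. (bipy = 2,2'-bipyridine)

potassium (2,2'-bipyridine)tetraiodoruthenate(II)

The 2 potassium counter-ions carry a total charge of +2, so each complex ion is 2−.
Ligand charges: 1×2,2'-bipyridine (neutral), 4×iodo (-1 each); total -4. So Ru + (-4) = 2−, giving Ru = +2.
Ligands are named alphabetically: bipyridine before iodo.
The complex ion is anionic, so ruthenium takes the -ate form ruthenate(II).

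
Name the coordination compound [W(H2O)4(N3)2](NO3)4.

tetraaquadiazidotungsten(VI) nitrate

The 4 nitrate counter-ions carry a total charge of -4, so each complex ion is 4+.
Ligand charges: 2×azido (-1 each), 4×aqua (neutral); total -2. So W + (-2) = 4+, giving W = +6.
Ligands are named alphabetically: aqua before azido.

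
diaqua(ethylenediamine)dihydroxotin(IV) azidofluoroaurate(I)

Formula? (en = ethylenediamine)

Cation [Sn…]: ligand charges -2, Sn(IV) ⇒ ion charge 2+.
Anion [Au…]: ligand charges -2, Au(I) ⇒ ion charge 1−.

[Sn(en)(H2O)2(OH)2][AuF(N3)]2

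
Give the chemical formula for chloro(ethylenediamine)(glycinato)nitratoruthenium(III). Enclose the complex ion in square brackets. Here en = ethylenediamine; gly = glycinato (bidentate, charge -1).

Ligands: 1 chloro (Cl, -1), 1 nitrato (NO3, -1), 1 ethylenediamine (en, neutral), 1 glycinato (gly, -1). Ligand charge sum = -3.
With Ru in oxidation state +3, the complex ion is [Ru...].

[RuCl(en)(gly)(NO3)]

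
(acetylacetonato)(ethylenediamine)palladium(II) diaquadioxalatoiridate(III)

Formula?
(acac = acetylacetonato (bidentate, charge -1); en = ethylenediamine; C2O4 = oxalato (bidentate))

Cation [Pd…]: ligand charges -1, Pd(II) ⇒ ion charge 1+.
Anion [Ir…]: ligand charges -4, Ir(III) ⇒ ion charge 1−.

[Pd(acac)(en)][Ir(C2O4)2(H2O)2]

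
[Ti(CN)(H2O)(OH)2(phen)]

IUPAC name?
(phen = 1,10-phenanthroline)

aquacyanodihydroxo(1,10-phenanthroline)titanium(III)

There is no counter-ion, so the complex is neutral overall.
Ligand charges: 1×cyano (-1 each), 1×1,10-phenanthroline (neutral), 1×aqua (neutral), 2×hydroxo (-1 each); total -3. So Ti + (-3) = 0, giving Ti = +3.
Ligands are named alphabetically: aqua before cyano before hydroxo before phenanthroline.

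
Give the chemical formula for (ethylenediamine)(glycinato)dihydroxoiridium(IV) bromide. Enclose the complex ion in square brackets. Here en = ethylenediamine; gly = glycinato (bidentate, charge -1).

[Ir(en)(gly)(OH)2]Br

Ligands: 1 ethylenediamine (en, neutral), 1 glycinato (gly, -1), 2 hydroxo (OH, -1). Ligand charge sum = -3.
With Ir in oxidation state +4, the complex ion is [Ir...]^1+.
Charge balance with bromide (-1) requires 1 complex ion per 1 bromide.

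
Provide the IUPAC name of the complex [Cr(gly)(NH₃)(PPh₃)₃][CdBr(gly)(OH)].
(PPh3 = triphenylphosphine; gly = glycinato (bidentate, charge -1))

ammine(glycinato)tris(triphenylphosphine)chromium(II) bromo(glycinato)hydroxocadmate(II)

Cadmium is always +2 in its complexes; the anion's ligand charges sum to -3, so the complex anion is 1−.
A 1:1 salt means the cation carries the equal and opposite charge, 1+.
Cation: ligand charges sum to -1; for the ion to be 1+, Cr = +2.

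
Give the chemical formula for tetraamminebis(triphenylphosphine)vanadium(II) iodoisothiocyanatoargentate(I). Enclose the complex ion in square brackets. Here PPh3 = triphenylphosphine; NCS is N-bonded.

Cation [V…]: ligand charges 0, V(II) ⇒ ion charge 2+.
Anion [Ag…]: ligand charges -2, Ag(I) ⇒ ion charge 1−.

[V(NH3)4(PPh3)2][AgI(NCS)]2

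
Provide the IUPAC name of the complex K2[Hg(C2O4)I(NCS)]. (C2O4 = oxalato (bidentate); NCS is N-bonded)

The 2 potassium counter-ions carry a total charge of +2, so each complex ion is 2−.
Ligand charges: 1×oxalato (-2 each), 1×isothiocyanato (-1 each), 1×iodo (-1 each); total -4. So Hg + (-4) = 2−, giving Hg = +2.
Ligands are named alphabetically: iodo before isothiocyanato before oxalato.
The complex ion is anionic, so mercury takes the -ate form mercurate(II).

potassium iodoisothiocyanatooxalatomercurate(II)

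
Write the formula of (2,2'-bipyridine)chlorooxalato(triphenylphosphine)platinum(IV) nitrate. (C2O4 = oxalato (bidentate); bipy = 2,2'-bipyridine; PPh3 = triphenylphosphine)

[Pt(bipy)(C2O4)Cl(PPh3)]NO3

Ligands: 1 oxalato (C2O4, -2), 1 2,2'-bipyridine (bipy, neutral), 1 chloro (Cl, -1), 1 triphenylphosphine (PPh3, neutral). Ligand charge sum = -3.
With Pt in oxidation state +4, the complex ion is [Pt...]^1+.
Charge balance with nitrate (-1) requires 1 complex ion per 1 nitrate.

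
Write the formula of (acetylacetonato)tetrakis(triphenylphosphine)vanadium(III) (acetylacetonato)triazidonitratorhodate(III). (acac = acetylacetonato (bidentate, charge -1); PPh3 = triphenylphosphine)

[V(acac)(PPh3)4][Rh(acac)(N3)3(NO3)]

Cation [V…]: ligand charges -1, V(III) ⇒ ion charge 2+.
Anion [Rh…]: ligand charges -5, Rh(III) ⇒ ion charge 2−.
One 2+ cation balances one 2− anion.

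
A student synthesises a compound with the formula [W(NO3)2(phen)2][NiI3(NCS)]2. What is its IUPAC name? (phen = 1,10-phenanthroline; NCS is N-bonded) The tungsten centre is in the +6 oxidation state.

Both ions are complex: the cation is named first with the plain metal name, the anion second with the -ate form; each ion's ligands are alphabetised independently.
W is given as +6; the cation's ligand charges sum to -2, so the complex cation is 4+.
With 2 anions per cation, each anion must be 4/2 = 2−.
Anion: ligand charges sum to -4; for the ion to be 2−, Ni = +2.

dinitratobis(1,10-phenanthroline)tungsten(VI) triiodoisothiocyanatonickelate(II)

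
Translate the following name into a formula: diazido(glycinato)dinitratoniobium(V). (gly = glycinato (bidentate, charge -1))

[Nb(gly)(N3)2(NO3)2]

Ligands: 2 azido (N3, -1), 1 glycinato (gly, -1), 2 nitrato (NO3, -1). Ligand charge sum = -5.
With Nb in oxidation state +5, the complex ion is [Nb...].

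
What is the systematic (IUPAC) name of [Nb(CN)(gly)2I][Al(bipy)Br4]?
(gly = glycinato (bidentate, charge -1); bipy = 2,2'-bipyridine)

cyanobis(glycinato)iodoniobium(V) (2,2'-bipyridine)tetrabromoaluminate(III)

Both ions are complex: the cation is named first with the plain metal name, the anion second with the -ate form; each ion's ligands are alphabetised independently.
Aluminium is always +3 in its complexes; the anion's ligand charges sum to -4, so the complex anion is 1−.
A 1:1 salt means the cation carries the equal and opposite charge, 1+.
Cation: ligand charges sum to -4; for the ion to be 1+, Nb = +5.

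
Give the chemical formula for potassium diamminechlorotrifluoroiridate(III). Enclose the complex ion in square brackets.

Ligands: 3 fluoro (F, -1), 1 chloro (Cl, -1), 2 ammine (NH3, neutral). Ligand charge sum = -4.
With Ir in oxidation state +3, the complex ion is [Ir...]^1−.
Charge balance with potassium (+1) requires 1 complex ion per 1 potassium.

K[IrClF3(NH3)2]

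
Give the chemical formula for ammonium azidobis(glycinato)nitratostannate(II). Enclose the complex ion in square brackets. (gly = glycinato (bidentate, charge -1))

(NH4)2[Sn(gly)2(N3)(NO3)]

Ligands: 1 azido (N3, -1), 1 nitrato (NO3, -1), 2 glycinato (gly, -1). Ligand charge sum = -4.
With Sn in oxidation state +2, the complex ion is [Sn...]^2−.
Charge balance with ammonium (+1) requires 1 complex ion per 2 ammonium.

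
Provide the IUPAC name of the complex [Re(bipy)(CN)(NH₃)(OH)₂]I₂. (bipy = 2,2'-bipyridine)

ammine(2,2'-bipyridine)cyanodihydroxorhenium(V) iodide

The 2 iodide counter-ions carry a total charge of -2, so each complex ion is 2+.
Ligand charges: 2×hydroxo (-1 each), 1×2,2'-bipyridine (neutral), 1×cyano (-1 each), 1×ammine (neutral); total -3. So Re + (-3) = 2+, giving Re = +5.
Ligands are named alphabetically: ammine before bipyridine before cyano before hydroxo.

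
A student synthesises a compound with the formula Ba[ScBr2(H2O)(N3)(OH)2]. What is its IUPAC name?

barium aquaazidodibromodihydroxoscandate(III)

The 1 barium counter-ion carries a total charge of +2, so each complex ion is 2−.
Ligand charges: 1×azido (-1 each), 2×bromo (-1 each), 1×aqua (neutral), 2×hydroxo (-1 each); total -5. So Sc + (-5) = 2−, giving Sc = +3.
Ligands are named alphabetically: aqua before azido before bromo before hydroxo.
The complex ion is anionic, so scandium takes the -ate form scandate(III).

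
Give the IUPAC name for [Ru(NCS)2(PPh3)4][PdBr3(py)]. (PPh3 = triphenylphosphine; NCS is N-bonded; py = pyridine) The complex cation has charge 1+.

diisothiocyanatotetrakis(triphenylphosphine)ruthenium(III) tribromo(pyridine)palladate(II)

Both ions are complex: the cation is named first with the plain metal name, the anion second with the -ate form; each ion's ligands are alphabetised independently.
The complex cation is given as 1+; its ligand charges sum to -2, so Ru = +3.
A 1:1 salt means the anion carries the equal and opposite charge, 1−.
Anion: ligand charges sum to -3; for the ion to be 1−, Pd = +2.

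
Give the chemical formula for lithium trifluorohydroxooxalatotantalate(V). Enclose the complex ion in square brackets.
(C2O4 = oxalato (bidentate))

Ligands: 3 fluoro (F, -1), 1 hydroxo (OH, -1), 1 oxalato (C2O4, -2). Ligand charge sum = -6.
With Ta in oxidation state +5, the complex ion is [Ta...]^1−.
Charge balance with lithium (+1) requires 1 complex ion per 1 lithium.

Li[Ta(C2O4)F3(OH)]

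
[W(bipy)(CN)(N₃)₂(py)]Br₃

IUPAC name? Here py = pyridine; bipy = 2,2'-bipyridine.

diazido(2,2'-bipyridine)cyano(pyridine)tungsten(VI) bromide

The 3 bromide counter-ions carry a total charge of -3, so each complex ion is 3+.
Ligand charges: 1×pyridine (neutral), 1×2,2'-bipyridine (neutral), 2×azido (-1 each), 1×cyano (-1 each); total -3. So W + (-3) = 3+, giving W = +6.
Ligands are named alphabetically: azido before bipyridine before cyano before pyridine.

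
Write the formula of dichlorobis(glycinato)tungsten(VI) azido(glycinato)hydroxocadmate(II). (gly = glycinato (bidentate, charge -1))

Cation [W…]: ligand charges -4, W(VI) ⇒ ion charge 2+.
Anion [Cd…]: ligand charges -3, Cd(II) ⇒ ion charge 1−.
One 2+ cation requires 2 of the 1− anion.

[WCl2(gly)2][Cd(gly)(N3)(OH)]2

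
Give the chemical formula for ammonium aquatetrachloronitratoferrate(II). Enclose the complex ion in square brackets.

Ligands: 1 aqua (H2O, neutral), 4 chloro (Cl, -1), 1 nitrato (NO3, -1). Ligand charge sum = -5.
With Fe in oxidation state +2, the complex ion is [Fe...]^3−.
Charge balance with ammonium (+1) requires 1 complex ion per 3 ammonium.

(NH4)3[FeCl4(H2O)(NO3)]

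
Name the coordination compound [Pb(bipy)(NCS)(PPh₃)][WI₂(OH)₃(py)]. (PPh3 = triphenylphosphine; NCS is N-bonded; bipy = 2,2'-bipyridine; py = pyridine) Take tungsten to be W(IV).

(2,2'-bipyridine)isothiocyanato(triphenylphosphine)lead(II) trihydroxodiiodo(pyridine)tungstate(IV)

W is given as +4; the anion's ligand charges sum to -5, so the complex anion is 1−.
A 1:1 salt means the cation carries the equal and opposite charge, 1+.
Cation: ligand charges sum to -1; for the ion to be 1+, Pb = +2.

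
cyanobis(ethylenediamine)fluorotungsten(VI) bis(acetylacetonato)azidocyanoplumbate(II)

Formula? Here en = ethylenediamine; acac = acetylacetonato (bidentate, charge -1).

[W(CN)(en)2F][Pb(acac)2(CN)(N3)]2

Cation [W…]: ligand charges -2, W(VI) ⇒ ion charge 4+.
Anion [Pb…]: ligand charges -4, Pb(II) ⇒ ion charge 2−.
One 4+ cation requires 2 of the 2− anion.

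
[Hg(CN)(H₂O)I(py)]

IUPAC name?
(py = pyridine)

aquacyanoiodo(pyridine)mercury(II)

There is no counter-ion, so the complex is neutral overall.
Ligand charges: 1×aqua (neutral), 1×cyano (-1 each), 1×pyridine (neutral), 1×iodo (-1 each); total -2. So Hg + (-2) = 0, giving Hg = +2.
Ligands are named alphabetically: aqua before cyano before iodo before pyridine.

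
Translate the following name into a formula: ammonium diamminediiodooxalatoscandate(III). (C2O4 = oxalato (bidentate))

NH4[Sc(C2O4)I2(NH3)2]

Ligands: 2 ammine (NH3, neutral), 2 iodo (I, -1), 1 oxalato (C2O4, -2). Ligand charge sum = -4.
Charge balance with ammonium (+1) requires 1 complex ion per 1 ammonium.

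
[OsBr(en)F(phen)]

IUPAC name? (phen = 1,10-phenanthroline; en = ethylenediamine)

bromo(ethylenediamine)fluoro(1,10-phenanthroline)osmium(II)

There is no counter-ion, so the complex is neutral overall.
Ligand charges: 1×bromo (-1 each), 1×1,10-phenanthroline (neutral), 1×fluoro (-1 each), 1×ethylenediamine (neutral); total -2. So Os + (-2) = 0, giving Os = +2.
Ligands are named alphabetically: bromo before ethylenediamine before fluoro before phenanthroline.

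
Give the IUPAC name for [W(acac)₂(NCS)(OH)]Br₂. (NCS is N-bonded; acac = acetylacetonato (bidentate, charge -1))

The 2 bromide counter-ions carry a total charge of -2, so each complex ion is 2+.
Ligand charges: 1×isothiocyanato (-1 each), 1×hydroxo (-1 each), 2×acetylacetonato (-1 each); total -4. So W + (-4) = 2+, giving W = +6.
Ligands are named alphabetically: acetylacetonato before hydroxo before isothiocyanato.

bis(acetylacetonato)hydroxoisothiocyanatotungsten(VI) bromide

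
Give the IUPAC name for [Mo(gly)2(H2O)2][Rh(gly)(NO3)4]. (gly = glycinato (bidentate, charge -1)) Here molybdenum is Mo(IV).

Mo is given as +4; the cation's ligand charges sum to -2, so the complex cation is 2+.
A 1:1 salt means the anion carries the equal and opposite charge, 2−.
Anion: ligand charges sum to -5; for the ion to be 2−, Rh = +3.

diaquabis(glycinato)molybdenum(IV) (glycinato)tetranitratorhodate(III)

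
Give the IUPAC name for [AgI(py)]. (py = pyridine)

iodo(pyridine)silver(I)

There is no counter-ion, so the complex is neutral overall.
Ligand charges: 1×pyridine (neutral), 1×iodo (-1 each); total -1. So Ag + (-1) = 0, giving Ag = +1.
Ligands are named alphabetically: iodo before pyridine.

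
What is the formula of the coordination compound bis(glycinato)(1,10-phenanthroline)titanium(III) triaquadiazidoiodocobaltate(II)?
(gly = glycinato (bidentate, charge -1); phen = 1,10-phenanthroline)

[Ti(gly)2(phen)][Co(H2O)3I(N3)2]

Cation [Ti…]: ligand charges -2, Ti(III) ⇒ ion charge 1+.
Anion [Co…]: ligand charges -3, Co(II) ⇒ ion charge 1−.
One 1+ cation balances one 1− anion.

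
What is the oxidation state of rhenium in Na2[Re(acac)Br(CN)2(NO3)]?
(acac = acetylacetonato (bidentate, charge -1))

+3

2 sodium outside the brackets (+1 each) → the complex ion is 2−.
Ligand charges: 1×NO3 = -1; 1×acac = -1; 2×CN = -2; 1×Br = -1; sum -5.
Re + (-5) = 2− ⇒ Re is +3.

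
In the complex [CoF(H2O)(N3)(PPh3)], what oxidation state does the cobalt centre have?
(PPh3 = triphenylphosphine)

+2

No counter-ion: the bracketed complex is neutral.
Ligand charges: 1×H2O neutral; 1×N3 = -1; 1×PPh3 neutral; 1×F = -1; sum -2.
Co + (-2) = 0 ⇒ Co is +2.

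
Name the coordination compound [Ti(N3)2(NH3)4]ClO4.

tetraamminediazidotitanium(III) perchlorate

The 1 perchlorate counter-ion carries a total charge of -1, so each complex ion is 1+.
Ligand charges: 4×ammine (neutral), 2×azido (-1 each); total -2. So Ti + (-2) = 1+, giving Ti = +3.
Ligands are named alphabetically: ammine before azido.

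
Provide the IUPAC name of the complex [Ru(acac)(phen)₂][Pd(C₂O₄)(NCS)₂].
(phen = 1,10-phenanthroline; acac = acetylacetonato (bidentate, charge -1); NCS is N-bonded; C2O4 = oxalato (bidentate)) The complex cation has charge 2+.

(acetylacetonato)bis(1,10-phenanthroline)ruthenium(III) diisothiocyanatooxalatopalladate(II)

Both ions are complex: the cation is named first with the plain metal name, the anion second with the -ate form; each ion's ligands are alphabetised independently.
The complex cation is given as 2+; its ligand charges sum to -1, so Ru = +3.
A 1:1 salt means the anion carries the equal and opposite charge, 2−.
Anion: ligand charges sum to -4; for the ion to be 2−, Pd = +2.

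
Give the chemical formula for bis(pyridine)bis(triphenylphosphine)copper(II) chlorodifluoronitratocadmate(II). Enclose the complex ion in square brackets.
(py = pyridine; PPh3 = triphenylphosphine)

Cation [Cu…]: ligand charges 0, Cu(II) ⇒ ion charge 2+.
Anion [Cd…]: ligand charges -4, Cd(II) ⇒ ion charge 2−.

[Cu(PPh3)2(py)2][CdClF2(NO3)]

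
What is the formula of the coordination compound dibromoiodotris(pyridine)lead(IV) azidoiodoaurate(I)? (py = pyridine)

Cation [Pb…]: ligand charges -3, Pb(IV) ⇒ ion charge 1+.
Anion [Au…]: ligand charges -2, Au(I) ⇒ ion charge 1−.

[PbBr2I(py)3][AuI(N3)]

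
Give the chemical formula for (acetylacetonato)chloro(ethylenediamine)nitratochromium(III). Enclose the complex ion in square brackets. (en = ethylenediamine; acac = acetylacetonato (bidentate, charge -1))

[Cr(acac)Cl(en)(NO3)]

Ligands: 1 nitrato (NO3, -1), 1 ethylenediamine (en, neutral), 1 chloro (Cl, -1), 1 acetylacetonato (acac, -1). Ligand charge sum = -3.
With Cr in oxidation state +3, the complex ion is [Cr...].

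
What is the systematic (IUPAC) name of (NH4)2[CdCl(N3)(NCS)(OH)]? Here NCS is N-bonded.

ammonium azidochlorohydroxoisothiocyanatocadmate(II)

The 2 ammonium counter-ions carry a total charge of +2, so each complex ion is 2−.
Ligand charges: 1×isothiocyanato (-1 each), 1×chloro (-1 each), 1×hydroxo (-1 each), 1×azido (-1 each); total -4. So Cd + (-4) = 2−, giving Cd = +2.
Ligands are named alphabetically: azido before chloro before hydroxo before isothiocyanato.
The complex ion is anionic, so cadmium takes the -ate form cadmate(II).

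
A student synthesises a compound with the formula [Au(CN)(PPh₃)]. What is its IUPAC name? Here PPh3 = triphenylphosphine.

There is no counter-ion, so the complex is neutral overall.
Ligand charges: 1×cyano (-1 each), 1×triphenylphosphine (neutral); total -1. So Au + (-1) = 0, giving Au = +1.
Ligands are named alphabetically: cyano before triphenylphosphine.

cyano(triphenylphosphine)gold(I)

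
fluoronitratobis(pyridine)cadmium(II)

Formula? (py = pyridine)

[CdF(NO3)(py)2]

Ligands: 2 pyridine (py, neutral), 1 nitrato (NO3, -1), 1 fluoro (F, -1). Ligand charge sum = -2.
With Cd in oxidation state +2, the complex ion is [Cd...].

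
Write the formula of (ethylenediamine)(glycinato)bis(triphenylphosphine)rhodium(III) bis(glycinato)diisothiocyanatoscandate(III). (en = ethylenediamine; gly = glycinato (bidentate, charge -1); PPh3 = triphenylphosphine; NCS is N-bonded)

Cation [Rh…]: ligand charges -1, Rh(III) ⇒ ion charge 2+.
Anion [Sc…]: ligand charges -4, Sc(III) ⇒ ion charge 1−.
One 2+ cation requires 2 of the 1− anion.

[Rh(en)(gly)(PPh3)2][Sc(gly)2(NCS)2]2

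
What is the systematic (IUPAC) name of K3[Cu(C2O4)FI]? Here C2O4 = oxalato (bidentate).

potassium fluoroiodooxalatocuprate(I)

The 3 potassium counter-ions carry a total charge of +3, so each complex ion is 3−.
Ligand charges: 1×iodo (-1 each), 1×fluoro (-1 each), 1×oxalato (-2 each); total -4. So Cu + (-4) = 3−, giving Cu = +1.
The complex ion is anionic, so copper takes the -ate form cuprate(I).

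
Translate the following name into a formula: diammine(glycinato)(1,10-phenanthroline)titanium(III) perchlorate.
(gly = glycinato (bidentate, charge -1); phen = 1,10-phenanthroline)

Ligands: 2 ammine (NH3, neutral), 1 glycinato (gly, -1), 1 1,10-phenanthroline (phen, neutral). Ligand charge sum = -1.
With Ti in oxidation state +3, the complex ion is [Ti...]^2+.
Charge balance with perchlorate (-1) requires 1 complex ion per 2 perchlorate.

[Ti(gly)(NH3)2(phen)](ClO4)2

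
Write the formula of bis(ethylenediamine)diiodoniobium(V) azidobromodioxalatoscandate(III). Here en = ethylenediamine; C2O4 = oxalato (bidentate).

[Nb(en)2I2][ScBr(C2O4)2(N3)]

Cation [Nb…]: ligand charges -2, Nb(V) ⇒ ion charge 3+.
Anion [Sc…]: ligand charges -6, Sc(III) ⇒ ion charge 3−.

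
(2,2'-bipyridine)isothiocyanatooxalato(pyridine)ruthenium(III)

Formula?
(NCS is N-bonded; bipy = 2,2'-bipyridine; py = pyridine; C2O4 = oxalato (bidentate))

[Ru(bipy)(C2O4)(NCS)(py)]

Ligands: 1 isothiocyanato (NCS, -1), 1 2,2'-bipyridine (bipy, neutral), 1 pyridine (py, neutral), 1 oxalato (C2O4, -2). Ligand charge sum = -3.
With Ru in oxidation state +3, the complex ion is [Ru...].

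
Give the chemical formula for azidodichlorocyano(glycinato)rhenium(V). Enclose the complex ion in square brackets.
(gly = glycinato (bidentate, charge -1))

[ReCl2(CN)(gly)(N3)]

Ligands: 1 azido (N3, -1), 2 chloro (Cl, -1), 1 glycinato (gly, -1), 1 cyano (CN, -1). Ligand charge sum = -5.
With Re in oxidation state +5, the complex ion is [Re...].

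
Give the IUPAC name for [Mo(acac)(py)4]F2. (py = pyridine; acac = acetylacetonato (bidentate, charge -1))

The 2 fluoride counter-ions carry a total charge of -2, so each complex ion is 2+.
Ligand charges: 4×pyridine (neutral), 1×acetylacetonato (-1 each); total -1. So Mo + (-1) = 2+, giving Mo = +3.
Ligands are named alphabetically: acetylacetonato before pyridine.

(acetylacetonato)tetrakis(pyridine)molybdenum(III) fluoride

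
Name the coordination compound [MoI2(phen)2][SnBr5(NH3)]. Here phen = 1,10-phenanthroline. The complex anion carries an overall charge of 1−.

diiodobis(1,10-phenanthroline)molybdenum(III) amminepentabromostannate(IV)

The complex anion is given as 1−; its ligand charges sum to -5, so Sn = +4.
A 1:1 salt means the cation carries the equal and opposite charge, 1+.
Cation: ligand charges sum to -2; for the ion to be 1+, Mo = +3.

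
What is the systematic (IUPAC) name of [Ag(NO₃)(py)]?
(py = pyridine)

nitrato(pyridine)silver(I)

There is no counter-ion, so the complex is neutral overall.
Ligand charges: 1×nitrato (-1 each), 1×pyridine (neutral); total -1. So Ag + (-1) = 0, giving Ag = +1.
Ligands are named alphabetically: nitrato before pyridine.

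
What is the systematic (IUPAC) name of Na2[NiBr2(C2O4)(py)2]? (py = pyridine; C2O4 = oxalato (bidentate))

The 2 sodium counter-ions carry a total charge of +2, so each complex ion is 2−.
Ligand charges: 2×pyridine (neutral), 2×bromo (-1 each), 1×oxalato (-2 each); total -4. So Ni + (-4) = 2−, giving Ni = +2.
Ligands are named alphabetically: bromo before oxalato before pyridine.
The complex ion is anionic, so nickel takes the -ate form nickelate(II).

sodium dibromooxalatobis(pyridine)nickelate(II)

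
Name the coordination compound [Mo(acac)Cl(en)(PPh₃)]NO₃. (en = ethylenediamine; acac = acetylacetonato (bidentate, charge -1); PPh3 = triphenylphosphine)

The 1 nitrate counter-ion carries a total charge of -1, so each complex ion is 1+.
Ligand charges: 1×ethylenediamine (neutral), 1×acetylacetonato (-1 each), 1×triphenylphosphine (neutral), 1×chloro (-1 each); total -2. So Mo + (-2) = 1+, giving Mo = +3.
Ligands are named alphabetically: acetylacetonato before chloro before ethylenediamine before triphenylphosphine.

(acetylacetonato)chloro(ethylenediamine)(triphenylphosphine)molybdenum(III) nitrate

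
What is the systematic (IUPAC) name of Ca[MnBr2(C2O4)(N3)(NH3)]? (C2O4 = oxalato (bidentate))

calcium ammineazidodibromooxalatomanganate(III)

The 1 calcium counter-ion carries a total charge of +2, so each complex ion is 2−.
Ligand charges: 1×azido (-1 each), 1×oxalato (-2 each), 2×bromo (-1 each), 1×ammine (neutral); total -5. So Mn + (-5) = 2−, giving Mn = +3.
The complex ion is anionic, so manganese takes the -ate form manganate(III).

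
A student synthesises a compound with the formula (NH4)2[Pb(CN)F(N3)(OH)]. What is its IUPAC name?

ammonium azidocyanofluorohydroxoplumbate(II)

The 2 ammonium counter-ions carry a total charge of +2, so each complex ion is 2−.
Ligand charges: 1×fluoro (-1 each), 1×cyano (-1 each), 1×hydroxo (-1 each), 1×azido (-1 each); total -4. So Pb + (-4) = 2−, giving Pb = +2.
The complex ion is anionic, so lead takes the -ate form plumbate(II).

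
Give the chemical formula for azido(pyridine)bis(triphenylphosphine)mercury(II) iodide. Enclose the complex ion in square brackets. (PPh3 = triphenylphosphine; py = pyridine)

Ligands: 1 azido (N3, -1), 2 triphenylphosphine (PPh3, neutral), 1 pyridine (py, neutral). Ligand charge sum = -1.
With Hg in oxidation state +2, the complex ion is [Hg...]^1+.
Charge balance with iodide (-1) requires 1 complex ion per 1 iodide.

[Hg(N3)(PPh3)2(py)]I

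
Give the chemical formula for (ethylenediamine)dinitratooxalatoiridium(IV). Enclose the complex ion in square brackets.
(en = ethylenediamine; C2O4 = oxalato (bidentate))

[Ir(C2O4)(en)(NO3)2]

Ligands: 2 nitrato (NO3, -1), 1 ethylenediamine (en, neutral), 1 oxalato (C2O4, -2). Ligand charge sum = -4.
With Ir in oxidation state +4, the complex ion is [Ir...].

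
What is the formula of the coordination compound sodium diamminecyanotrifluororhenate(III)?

Na[Re(CN)F3(NH3)2]

Ligands: 1 cyano (CN, -1), 3 fluoro (F, -1), 2 ammine (NH3, neutral). Ligand charge sum = -4.
With Re in oxidation state +3, the complex ion is [Re...]^1−.
Charge balance with sodium (+1) requires 1 complex ion per 1 sodium.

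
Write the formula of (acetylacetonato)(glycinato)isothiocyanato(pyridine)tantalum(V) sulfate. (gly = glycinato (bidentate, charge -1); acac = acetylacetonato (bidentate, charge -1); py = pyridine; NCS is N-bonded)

[Ta(acac)(gly)(NCS)(py)]SO4

Ligands: 1 glycinato (gly, -1), 1 acetylacetonato (acac, -1), 1 pyridine (py, neutral), 1 isothiocyanato (NCS, -1). Ligand charge sum = -3.
With Ta in oxidation state +5, the complex ion is [Ta...]^2+.
Charge balance with sulfate (-2) requires 1 complex ion per 1 sulfate.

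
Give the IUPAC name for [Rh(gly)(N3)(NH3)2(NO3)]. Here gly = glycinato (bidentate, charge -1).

There is no counter-ion, so the complex is neutral overall.
Ligand charges: 1×glycinato (-1 each), 1×nitrato (-1 each), 1×azido (-1 each), 2×ammine (neutral); total -3. So Rh + (-3) = 0, giving Rh = +3.
Ligands are named alphabetically: ammine before azido before glycinato before nitrato.

diammineazido(glycinato)nitratorhodium(III)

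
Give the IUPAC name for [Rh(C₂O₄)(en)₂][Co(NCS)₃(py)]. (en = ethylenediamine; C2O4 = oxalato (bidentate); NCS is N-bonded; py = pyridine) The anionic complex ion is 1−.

Both ions are complex: the cation is named first with the plain metal name, the anion second with the -ate form; each ion's ligands are alphabetised independently.
The complex anion is given as 1−; its ligand charges sum to -3, so Co = +2.
A 1:1 salt means the cation carries the equal and opposite charge, 1+.
Cation: ligand charges sum to -2; for the ion to be 1+, Rh = +3.

bis(ethylenediamine)oxalatorhodium(III) triisothiocyanato(pyridine)cobaltate(II)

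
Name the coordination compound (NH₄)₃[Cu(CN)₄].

The 3 ammonium counter-ions carry a total charge of +3, so each complex ion is 3−.
Ligand charges: 4×cyano (-1 each); total -4. So Cu + (-4) = 3−, giving Cu = +1.
The complex ion is anionic, so copper takes the -ate form cuprate(I).

ammonium tetracyanocuprate(I)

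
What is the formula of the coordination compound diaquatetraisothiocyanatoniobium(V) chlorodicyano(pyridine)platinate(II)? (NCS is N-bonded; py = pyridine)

Cation [Nb…]: ligand charges -4, Nb(V) ⇒ ion charge 1+.
Anion [Pt…]: ligand charges -3, Pt(II) ⇒ ion charge 1−.
One 1+ cation balances one 1− anion.

[Nb(H2O)2(NCS)4][PtCl(CN)2(py)]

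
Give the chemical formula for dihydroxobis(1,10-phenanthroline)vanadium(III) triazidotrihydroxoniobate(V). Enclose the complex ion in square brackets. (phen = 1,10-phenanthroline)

[V(OH)2(phen)2][Nb(N3)3(OH)3]

Cation [V…]: ligand charges -2, V(III) ⇒ ion charge 1+.
Anion [Nb…]: ligand charges -6, Nb(V) ⇒ ion charge 1−.
One 1+ cation balances one 1− anion.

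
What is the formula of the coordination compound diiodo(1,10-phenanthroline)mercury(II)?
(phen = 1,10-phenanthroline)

Ligands: 1 1,10-phenanthroline (phen, neutral), 2 iodo (I, -1). Ligand charge sum = -2.
With Hg in oxidation state +2, the complex ion is [Hg...].

[HgI2(phen)]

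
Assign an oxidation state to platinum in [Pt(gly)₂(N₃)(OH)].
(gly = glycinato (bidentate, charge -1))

+4

No counter-ion: the bracketed complex is neutral.
Ligand charges: 1×N3 = -1; 1×OH = -1; 2×gly = -2; sum -4.
Pt + (-4) = 0 ⇒ Pt is +4.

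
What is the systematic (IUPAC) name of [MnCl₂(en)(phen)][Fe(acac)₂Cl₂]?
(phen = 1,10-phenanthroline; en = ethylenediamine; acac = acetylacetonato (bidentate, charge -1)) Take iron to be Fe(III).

Both ions are complex: the cation is named first with the plain metal name, the anion second with the -ate form; each ion's ligands are alphabetised independently.
Fe is given as +3; the anion's ligand charges sum to -4, so the complex anion is 1−.
A 1:1 salt means the cation carries the equal and opposite charge, 1+.
Cation: ligand charges sum to -2; for the ion to be 1+, Mn = +3.

dichloro(ethylenediamine)(1,10-phenanthroline)manganese(III) bis(acetylacetonato)dichloroferrate(III)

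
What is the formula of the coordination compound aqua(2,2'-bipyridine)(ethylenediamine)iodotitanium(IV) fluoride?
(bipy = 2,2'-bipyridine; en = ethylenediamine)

[Ti(bipy)(en)(H2O)I]F3

Ligands: 1 2,2'-bipyridine (bipy, neutral), 1 aqua (H2O, neutral), 1 iodo (I, -1), 1 ethylenediamine (en, neutral). Ligand charge sum = -1.
Charge balance with fluoride (-1) requires 1 complex ion per 3 fluoride.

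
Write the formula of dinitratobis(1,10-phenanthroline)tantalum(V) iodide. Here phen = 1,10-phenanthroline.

Ligands: 2 1,10-phenanthroline (phen, neutral), 2 nitrato (NO3, -1). Ligand charge sum = -2.
With Ta in oxidation state +5, the complex ion is [Ta...]^3+.
Charge balance with iodide (-1) requires 1 complex ion per 3 iodide.

[Ta(NO3)2(phen)2]I3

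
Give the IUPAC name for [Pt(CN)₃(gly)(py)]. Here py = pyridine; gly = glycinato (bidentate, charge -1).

tricyano(glycinato)(pyridine)platinum(IV)

There is no counter-ion, so the complex is neutral overall.
Ligand charges: 1×pyridine (neutral), 3×cyano (-1 each), 1×glycinato (-1 each); total -4. So Pt + (-4) = 0, giving Pt = +4.
Ligands are named alphabetically: cyano before glycinato before pyridine.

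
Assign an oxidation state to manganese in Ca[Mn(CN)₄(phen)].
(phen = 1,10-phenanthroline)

1 calcium outside the brackets (+2 each) → the complex ion is 2−.
Ligand charges: 1×phen neutral; 4×CN = -4; sum -4.
Mn + (-4) = 2− ⇒ Mn is +2.

+2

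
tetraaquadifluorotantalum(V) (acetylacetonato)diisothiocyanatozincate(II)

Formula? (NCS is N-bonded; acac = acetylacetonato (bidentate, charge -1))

Cation [Ta…]: ligand charges -2, Ta(V) ⇒ ion charge 3+.
Anion [Zn…]: ligand charges -3, Zn(II) ⇒ ion charge 1−.
One 3+ cation requires 3 of the 1− anion.

[TaF2(H2O)4][Zn(acac)(NCS)2]3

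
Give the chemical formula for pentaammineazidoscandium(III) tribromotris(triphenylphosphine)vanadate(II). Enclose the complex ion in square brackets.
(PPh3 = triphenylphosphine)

Cation [Sc…]: ligand charges -1, Sc(III) ⇒ ion charge 2+.
Anion [V…]: ligand charges -3, V(II) ⇒ ion charge 1−.
One 2+ cation requires 2 of the 1− anion.

[Sc(N3)(NH3)5][VBr3(PPh3)3]2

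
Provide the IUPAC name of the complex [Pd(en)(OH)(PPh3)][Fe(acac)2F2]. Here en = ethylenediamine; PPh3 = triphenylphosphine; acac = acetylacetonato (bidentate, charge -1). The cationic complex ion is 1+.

Both ions are complex: the cation is named first with the plain metal name, the anion second with the -ate form; each ion's ligands are alphabetised independently.
The complex cation is given as 1+; its ligand charges sum to -1, so Pd = +2.
A 1:1 salt means the anion carries the equal and opposite charge, 1−.
Anion: ligand charges sum to -4; for the ion to be 1−, Fe = +3.

(ethylenediamine)hydroxo(triphenylphosphine)palladium(II) bis(acetylacetonato)difluoroferrate(III)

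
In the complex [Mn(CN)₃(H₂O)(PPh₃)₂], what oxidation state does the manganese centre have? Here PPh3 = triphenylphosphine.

+3

No counter-ion: the bracketed complex is neutral.
Ligand charges: 3×CN = -3; 2×PPh3 neutral; 1×H2O neutral; sum -3.
Mn + (-3) = 0 ⇒ Mn is +3.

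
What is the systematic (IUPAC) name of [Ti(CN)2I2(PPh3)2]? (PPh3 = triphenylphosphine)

dicyanodiiodobis(triphenylphosphine)titanium(IV)

There is no counter-ion, so the complex is neutral overall.
Ligand charges: 2×cyano (-1 each), 2×iodo (-1 each), 2×triphenylphosphine (neutral); total -4. So Ti + (-4) = 0, giving Ti = +4.
Ligands are named alphabetically: cyano before iodo before triphenylphosphine.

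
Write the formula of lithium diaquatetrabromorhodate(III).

Ligands: 4 bromo (Br, -1), 2 aqua (H2O, neutral). Ligand charge sum = -4.
Charge balance with lithium (+1) requires 1 complex ion per 1 lithium.

Li[RhBr4(H2O)2]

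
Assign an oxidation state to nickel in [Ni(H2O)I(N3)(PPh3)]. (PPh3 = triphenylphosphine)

No counter-ion: the bracketed complex is neutral.
Ligand charges: 1×H2O neutral; 1×I = -1; 1×N3 = -1; 1×PPh3 neutral; sum -2.
Ni + (-2) = 0 ⇒ Ni is +2.

+2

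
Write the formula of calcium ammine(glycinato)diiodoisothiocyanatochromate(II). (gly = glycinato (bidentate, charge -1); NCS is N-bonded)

Ligands: 1 glycinato (gly, -1), 1 ammine (NH3, neutral), 1 isothiocyanato (NCS, -1), 2 iodo (I, -1). Ligand charge sum = -4.
With Cr in oxidation state +2, the complex ion is [Cr...]^2−.
Charge balance with calcium (+2) requires 1 complex ion per 1 calcium.

Ca[Cr(gly)I2(NCS)(NH3)]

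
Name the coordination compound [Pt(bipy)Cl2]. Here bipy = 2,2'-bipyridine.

There is no counter-ion, so the complex is neutral overall.
Ligand charges: 2×chloro (-1 each), 1×2,2'-bipyridine (neutral); total -2. So Pt + (-2) = 0, giving Pt = +2.
Ligands are named alphabetically: bipyridine before chloro.

(2,2'-bipyridine)dichloroplatinum(II)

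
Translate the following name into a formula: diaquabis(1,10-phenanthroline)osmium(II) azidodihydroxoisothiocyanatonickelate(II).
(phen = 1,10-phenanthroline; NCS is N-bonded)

[Os(H2O)2(phen)2][Ni(N3)(NCS)(OH)2]

Cation [Os…]: ligand charges 0, Os(II) ⇒ ion charge 2+.
Anion [Ni…]: ligand charges -4, Ni(II) ⇒ ion charge 2−.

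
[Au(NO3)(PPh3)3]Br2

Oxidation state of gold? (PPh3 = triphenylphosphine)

2 bromide outside the brackets (-1 each) → the complex ion is 2+.
Ligand charges: 1×NO3 = -1; 3×PPh3 neutral; sum -1.
Au + (-1) = 2+ ⇒ Au is +3.

+3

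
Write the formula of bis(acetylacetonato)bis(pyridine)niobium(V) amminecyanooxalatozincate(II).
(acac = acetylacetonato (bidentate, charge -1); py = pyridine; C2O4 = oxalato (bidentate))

[Nb(acac)2(py)2][Zn(C2O4)(CN)(NH3)]3

Cation [Nb…]: ligand charges -2, Nb(V) ⇒ ion charge 3+.
Anion [Zn…]: ligand charges -3, Zn(II) ⇒ ion charge 1−.
One 3+ cation requires 3 of the 1− anion.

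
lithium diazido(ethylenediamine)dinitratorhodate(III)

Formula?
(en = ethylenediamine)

Ligands: 2 nitrato (NO3, -1), 2 azido (N3, -1), 1 ethylenediamine (en, neutral). Ligand charge sum = -4.
Charge balance with lithium (+1) requires 1 complex ion per 1 lithium.

Li[Rh(en)(N3)2(NO3)2]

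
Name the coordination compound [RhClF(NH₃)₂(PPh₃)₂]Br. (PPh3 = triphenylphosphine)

The 1 bromide counter-ion carries a total charge of -1, so each complex ion is 1+.
Ligand charges: 2×triphenylphosphine (neutral), 1×fluoro (-1 each), 1×chloro (-1 each), 2×ammine (neutral); total -2. So Rh + (-2) = 1+, giving Rh = +3.
Ligands are named alphabetically: ammine before chloro before fluoro before triphenylphosphine.

diamminechlorofluorobis(triphenylphosphine)rhodium(III) bromide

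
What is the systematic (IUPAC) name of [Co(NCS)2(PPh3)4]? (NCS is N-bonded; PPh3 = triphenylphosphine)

diisothiocyanatotetrakis(triphenylphosphine)cobalt(II)

There is no counter-ion, so the complex is neutral overall.
Ligand charges: 2×isothiocyanato (-1 each), 4×triphenylphosphine (neutral); total -2. So Co + (-2) = 0, giving Co = +2.
Ligands are named alphabetically: isothiocyanato before triphenylphosphine.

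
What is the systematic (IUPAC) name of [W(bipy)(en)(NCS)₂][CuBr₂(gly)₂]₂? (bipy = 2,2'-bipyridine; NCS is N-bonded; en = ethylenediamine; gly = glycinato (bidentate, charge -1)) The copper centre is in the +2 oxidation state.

Both ions are complex: the cation is named first with the plain metal name, the anion second with the -ate form; each ion's ligands are alphabetised independently.
Cu is given as +2; the anion's ligand charges sum to -4, so the complex anion is 2−.
With 2 anions per cation, the cation must be 2×2 = 4+.
Cation: ligand charges sum to -2; for the ion to be 4+, W = +6.

(2,2'-bipyridine)(ethylenediamine)diisothiocyanatotungsten(VI) dibromobis(glycinato)cuprate(II)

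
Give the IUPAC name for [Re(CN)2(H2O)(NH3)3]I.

triammineaquadicyanorhenium(III) iodide

The 1 iodide counter-ion carries a total charge of -1, so each complex ion is 1+.
Ligand charges: 3×ammine (neutral), 1×aqua (neutral), 2×cyano (-1 each); total -2. So Re + (-2) = 1+, giving Re = +3.
Ligands are named alphabetically: ammine before aqua before cyano.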